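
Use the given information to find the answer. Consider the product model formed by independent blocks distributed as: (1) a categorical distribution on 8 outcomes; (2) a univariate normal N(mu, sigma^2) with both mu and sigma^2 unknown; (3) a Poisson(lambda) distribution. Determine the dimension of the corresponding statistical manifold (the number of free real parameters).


The dimension of a statistical manifold equals the number of free
(independent) real parameters of the model. For a product of independent
blocks the parameter counts add.
- categorical on 8 outcomes (probabilities sum to 1): 8-1 = 7.
- normal (mu, sigma^2): 2.
- Poisson (lambda): 1.
Total = 7 + 2 + 1 = 10.
Dimension = 10

10


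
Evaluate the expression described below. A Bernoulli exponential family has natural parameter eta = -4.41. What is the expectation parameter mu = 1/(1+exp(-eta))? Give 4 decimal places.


Dual coordinate (expectation parameter) for Bernoulli:
mu = 1/(1+exp(-eta)).
eta = -4.41.
exp(-eta) = exp(4.41) = 82.269464.
mu = 1/(1+82.269464) = 0.0120

0.0120


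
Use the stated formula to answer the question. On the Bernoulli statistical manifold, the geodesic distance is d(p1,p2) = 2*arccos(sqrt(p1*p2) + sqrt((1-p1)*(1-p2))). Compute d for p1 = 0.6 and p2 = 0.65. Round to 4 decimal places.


Geodesic distance on Bernoulli manifold:
d(p1,p2) = 2*arccos(sqrt(p1*p2) + sqrt((1-p1)*(1-p2))).
sqrt(p1*p2) = sqrt(0.6*0.65) = 0.6245.
sqrt((1-p1)*(1-p2)) = sqrt(0.4*0.35) = 0.374166.
arg = 0.6245 + 0.374166 = 0.998666.
d = 2*arccos(0.998666) = 0.1033

0.1033


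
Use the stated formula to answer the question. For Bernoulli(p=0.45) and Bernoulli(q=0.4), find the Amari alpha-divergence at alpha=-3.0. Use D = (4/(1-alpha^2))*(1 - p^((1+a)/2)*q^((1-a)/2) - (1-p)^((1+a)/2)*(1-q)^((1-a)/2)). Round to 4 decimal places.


Amari alpha-divergence:
D = (4/(1-alpha^2))*(1 - p^((1+a)/2)*q^((1-a)/2) - (1-p)^((1+a)/2)*(1-q)^((1-a)/2)).
alpha = -3.0, p = 0.45, q = 0.4.
e1 = (1+alpha)/2 = -1.0, e2 = (1-alpha)/2 = 2.0.
t1 = p^e1 * q^e2 = 0.45^-1.0 * 0.4^2.0 = 0.355556.
t2 = (1-p)^e1 * (1-q)^e2 = 0.55^-1.0 * 0.6^2.0 = 0.654545.
4/(1-alpha^2) = -0.5.
D = -0.5*(1 - 0.355556 - 0.654545) = 0.0051

0.0051


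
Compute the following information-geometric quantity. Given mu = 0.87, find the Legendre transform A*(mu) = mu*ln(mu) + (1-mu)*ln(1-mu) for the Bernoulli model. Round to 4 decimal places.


Legendre transform for Bernoulli:
A*(mu) = mu*log(mu) + (1-mu)*log(1-mu).
mu = 0.87, 1-mu = 0.13.
mu*log(mu) = 0.87*log(0.87) = -0.121158.
(1-mu)*log(1-mu) = 0.13*log(0.13) = -0.265229.
A* = -0.121158 + -0.265229 = -0.3864

-0.3864


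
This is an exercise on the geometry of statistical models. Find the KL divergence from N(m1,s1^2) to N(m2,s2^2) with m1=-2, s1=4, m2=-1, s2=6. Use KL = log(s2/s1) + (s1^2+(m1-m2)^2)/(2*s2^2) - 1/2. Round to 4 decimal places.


KL divergence between normal distributions:
KL = log(s2/s1) + (s1^2 + (m1-m2)^2)/(2*s2^2) - 1/2.
log(6/4) = 0.405465.
(4^2 + (-2--1)^2)/(2*6^2) = (16 + 1)/72 = 0.236111.
KL = 0.405465 + 0.236111 - 0.5 = 0.1416

0.1416


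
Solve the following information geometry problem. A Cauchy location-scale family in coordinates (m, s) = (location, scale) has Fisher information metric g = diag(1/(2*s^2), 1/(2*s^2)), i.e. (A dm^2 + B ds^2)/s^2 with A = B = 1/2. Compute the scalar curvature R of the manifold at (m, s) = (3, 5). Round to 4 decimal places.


The metric has the form g = (A dm^2 + B ds^2)/s^2 with A = 1/2, B = 1/2.
Substitute u = sqrt(A/B)*m: g = B*(du^2 + ds^2)/s^2, i.e. B times the
Poincare upper half-plane metric, which has constant Gaussian curvature -1.
Scaling a 2D metric by a constant c divides the Gaussian curvature by c,
so K = -1/B = -1/(1/2) = -2.0000 everywhere (the point (m, s) = (3, 5) is irrelevant:
the curvature is constant).
Scalar curvature in dimension 2: R = 2K = -2/(1/2) = -4.0000.

-4.0000


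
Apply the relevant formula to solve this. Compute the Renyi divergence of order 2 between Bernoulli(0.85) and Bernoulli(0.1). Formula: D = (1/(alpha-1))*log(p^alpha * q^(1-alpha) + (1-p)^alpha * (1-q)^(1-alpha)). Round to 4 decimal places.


Renyi divergence of order alpha between Bernoulli distributions:
D = (1/(alpha-1))*log(p^alpha * q^(1-alpha) + (1-p)^alpha * (1-q)^(1-alpha)).
alpha = 2, p = 0.85, q = 0.1.
p^alpha * q^(1-alpha) = 0.85^2 * 0.1^-1 = 7.225.
(1-p)^alpha * (1-q)^(1-alpha) = 0.15^2 * 0.9^-1 = 0.025.
sum = 7.225 + 0.025 = 7.25.
D = (1/1)*log(7.25) = 1.9810

1.9810


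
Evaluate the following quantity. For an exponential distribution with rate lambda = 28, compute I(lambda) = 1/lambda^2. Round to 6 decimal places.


Fisher information for exponential: I(lambda) = 1/lambda^2.
lambda = 28, lambda^2 = 784.
I = 1/784 = 0.001276

0.001276


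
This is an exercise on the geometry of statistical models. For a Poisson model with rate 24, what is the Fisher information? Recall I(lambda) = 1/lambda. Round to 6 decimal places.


Fisher information for Poisson: I(lambda) = 1/lambda.
lambda = 24.
I(lambda) = 1/24 = 0.041667

0.041667


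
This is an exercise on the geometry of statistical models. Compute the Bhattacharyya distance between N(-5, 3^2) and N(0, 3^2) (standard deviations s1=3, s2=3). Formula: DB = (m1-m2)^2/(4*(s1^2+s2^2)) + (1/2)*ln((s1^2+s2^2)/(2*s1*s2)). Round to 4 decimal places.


Bhattacharyya distance between two Gaussians:
DB = (m1-m2)^2/(4*(s1^2+s2^2)) + (1/2)*ln((s1^2+s2^2)/(2*s1*s2)).
(m1-m2)^2 = (-5)^2 = 25.
s1^2+s2^2 = 9 + 9 = 18.
term1 = 25/72 = 0.347222.
term2 = 0.5*ln(18/18.0) = 0.0.
DB = 0.347222 + 0.0 = 0.3472

0.3472


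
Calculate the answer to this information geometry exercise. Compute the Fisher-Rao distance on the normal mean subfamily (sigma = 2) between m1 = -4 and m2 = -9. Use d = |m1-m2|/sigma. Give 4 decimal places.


On the fixed-variance normal subfamily, geodesic distance = |m1-m2|/sigma.
|-4 - -9| = 5.
sigma = 2.
d = 5/2 = 2.5000

2.5000


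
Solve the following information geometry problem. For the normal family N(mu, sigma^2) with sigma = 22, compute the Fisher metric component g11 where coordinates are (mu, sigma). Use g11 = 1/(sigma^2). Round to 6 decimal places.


For the 2-parameter normal family, the Fisher metric has:
  g11 = 1/sigma^2, g22 = 2/sigma^2.
sigma = 22, sigma^2 = 484.
g11 = 0.002066

0.002066


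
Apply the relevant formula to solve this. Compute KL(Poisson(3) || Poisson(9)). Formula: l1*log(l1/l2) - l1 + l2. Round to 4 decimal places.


KL divergence for Poisson:
KL = l1*log(l1/l2) - l1 + l2.
l1 = 3, l2 = 9.
log(3/9) = -1.098612.
l1*log(l1/l2) = 3 * -1.098612 = -3.295837.
KL = -3.295837 - 3 + 9 = 2.7042

2.7042


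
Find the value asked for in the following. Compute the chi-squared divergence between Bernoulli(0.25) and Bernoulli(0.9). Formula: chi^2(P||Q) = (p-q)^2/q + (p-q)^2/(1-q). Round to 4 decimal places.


Chi-squared divergence between Bernoulli distributions:
chi^2 = (p-q)^2/q + (p-q)^2/(1-q).
p = 0.25, q = 0.9, p-q = -0.65.
(p-q)^2 = 0.4225.
term1 = 0.4225/0.9 = 0.469444.
term2 = 0.4225/0.1 = 4.225.
chi^2 = 0.469444 + 4.225 = 4.6944

4.6944


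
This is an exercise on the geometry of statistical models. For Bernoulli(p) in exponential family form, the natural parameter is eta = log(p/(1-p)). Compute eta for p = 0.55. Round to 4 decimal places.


Natural parameter for Bernoulli: eta = log(p/(1-p)).
p = 0.55, 1-p = 0.45.
p/(1-p) = 1.222222.
eta = log(1.222222) = 0.2007

0.2007


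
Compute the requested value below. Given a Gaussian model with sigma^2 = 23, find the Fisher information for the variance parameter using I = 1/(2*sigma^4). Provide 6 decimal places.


Fisher information for variance: I(sigma^2) = 1/(2*sigma^4).
sigma^2 = 23, so sigma^4 = 529.
I = 1/(2*529) = 1/1058 = 0.000945

0.000945


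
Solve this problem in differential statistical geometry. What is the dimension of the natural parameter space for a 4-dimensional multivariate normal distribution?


Exponential family dimension calculation:
For 4-dim MVN: mean has 4 params, covariance has 4*5/2 = 10 unique entries.
Total dim = 4 + 10 = 14.

14


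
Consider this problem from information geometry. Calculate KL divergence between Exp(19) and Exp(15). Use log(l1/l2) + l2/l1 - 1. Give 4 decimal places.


KL divergence for exponential family:
KL = log(l1/l2) + l2/l1 - 1.
log(19/15) = 0.236389.
15/19 = 0.789474.
KL = 0.236389 + 0.789474 - 1 = 0.0259

0.0259


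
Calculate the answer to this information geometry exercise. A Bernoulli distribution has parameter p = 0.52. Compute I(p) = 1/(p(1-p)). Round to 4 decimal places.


For Bernoulli(p), Fisher information is I(p) = 1/(p*(1-p)).
p = 0.52, 1-p = 0.48.
p*(1-p) = 0.2496.
I(p) = 1/0.2496 = 4.0064

4.0064


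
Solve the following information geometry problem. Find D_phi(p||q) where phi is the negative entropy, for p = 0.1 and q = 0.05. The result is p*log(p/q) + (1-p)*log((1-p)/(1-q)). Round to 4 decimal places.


Bregman divergence with negative entropy generator:
D = p*log(p/q) + (1-p)*log((1-p)/(1-q)).
p = 0.1, q = 0.05.
p*log(p/q) = 0.1*log(0.1/0.05) = 0.069315.
(1-p)*log((1-p)/(1-q)) = 0.9*log(0.9/0.95) = -0.04866.
D = 0.069315 + -0.04866 = 0.0207

0.0207


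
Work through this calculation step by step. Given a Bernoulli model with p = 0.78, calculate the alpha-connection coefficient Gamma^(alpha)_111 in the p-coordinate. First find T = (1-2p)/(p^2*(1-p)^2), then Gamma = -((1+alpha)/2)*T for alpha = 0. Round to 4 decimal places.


Skewness (Amari-Chentsov) tensor: T = (1-2p)/(p^2*(1-p)^2).
p = 0.78, 1-2p = -0.56, p^2 = 0.6084, (1-p)^2 = 0.0484.
T = -0.56/(0.6084 * 0.0484) = -19.017502.
In the p-coordinate, Gamma^(alpha) = Gamma^(0) - (alpha/2)*T with Gamma^(0) = (1/2)*g'(p) = -T/2,
so Gamma^(alpha) = -((1+alpha)/2)*T.
alpha = 0, -(1+alpha)/2 = -0.5.
Gamma = -0.5 * -19.017502 = 9.5088

9.5088


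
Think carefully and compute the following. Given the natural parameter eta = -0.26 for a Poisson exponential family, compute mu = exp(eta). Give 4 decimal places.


Expectation parameter for Poisson exponential family:
mu = exp(eta).
eta = -0.26.
mu = exp(-0.26) = 0.7711

0.7711


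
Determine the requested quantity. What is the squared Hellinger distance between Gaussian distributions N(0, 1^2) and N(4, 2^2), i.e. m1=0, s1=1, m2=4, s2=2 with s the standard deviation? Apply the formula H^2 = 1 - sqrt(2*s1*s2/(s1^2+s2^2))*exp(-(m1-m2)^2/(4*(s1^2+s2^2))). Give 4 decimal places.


Squared Hellinger distance for Gaussians:
H^2 = 1 - sqrt(2*s1*s2/(s1^2+s2^2)) * exp(-(m1-m2)^2/(4*(s1^2+s2^2))).
s1^2 = 1, s2^2 = 4, s1^2+s2^2 = 5.
sqrt(2*1*2/(5)) = 0.894427.
(m1-m2)^2 = (-4)^2 = 16.
exp(-16/(4*5)) = exp(-0.8) = 0.449329.
H^2 = 1 - 0.894427*0.449329 = 0.5981

0.5981


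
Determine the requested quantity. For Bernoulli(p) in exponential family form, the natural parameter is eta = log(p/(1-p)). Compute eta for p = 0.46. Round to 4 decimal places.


Natural parameter for Bernoulli: eta = log(p/(1-p)).
p = 0.46, 1-p = 0.54.
p/(1-p) = 0.851852.
eta = log(0.851852) = -0.1603

-0.1603


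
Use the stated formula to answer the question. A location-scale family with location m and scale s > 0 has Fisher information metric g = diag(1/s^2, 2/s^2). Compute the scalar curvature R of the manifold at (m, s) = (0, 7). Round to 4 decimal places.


The metric has the form g = (A dm^2 + B ds^2)/s^2 with A = 1, B = 2.
Substitute u = sqrt(A/B)*m: g = B*(du^2 + ds^2)/s^2, i.e. B times the
Poincare upper half-plane metric, which has constant Gaussian curvature -1.
Scaling a 2D metric by a constant c divides the Gaussian curvature by c,
so K = -1/B = -1/(2) = -0.5000 everywhere (the point (m, s) = (0, 7) is irrelevant:
the curvature is constant).
Scalar curvature in dimension 2: R = 2K = -2/(2) = -1.0000.

-1.0000


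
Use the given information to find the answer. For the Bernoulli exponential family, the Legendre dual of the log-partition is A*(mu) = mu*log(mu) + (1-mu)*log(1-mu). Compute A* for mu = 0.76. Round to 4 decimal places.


Legendre transform for Bernoulli:
A*(mu) = mu*log(mu) + (1-mu)*log(1-mu).
mu = 0.76, 1-mu = 0.24.
mu*log(mu) = 0.76*log(0.76) = -0.208572.
(1-mu)*log(1-mu) = 0.24*log(0.24) = -0.342508.
A* = -0.208572 + -0.342508 = -0.5511

-0.5511


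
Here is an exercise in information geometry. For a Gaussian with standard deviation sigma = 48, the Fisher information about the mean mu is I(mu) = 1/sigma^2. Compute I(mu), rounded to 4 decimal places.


The Fisher information for the mean of a normal distribution is I(mu) = 1/sigma^2.
sigma = 48, so sigma^2 = 2304.
I(mu) = 1/2304 = 0.0004

0.0004


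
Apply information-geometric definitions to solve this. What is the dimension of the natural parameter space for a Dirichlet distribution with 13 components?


Exponential family dimension calculation:
Dirichlet with 13 components has 13 natural parameters.

13


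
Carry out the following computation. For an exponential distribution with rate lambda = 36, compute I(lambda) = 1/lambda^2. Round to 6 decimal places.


Fisher information for exponential: I(lambda) = 1/lambda^2.
lambda = 36, lambda^2 = 1296.
I = 1/1296 = 0.000772

0.000772


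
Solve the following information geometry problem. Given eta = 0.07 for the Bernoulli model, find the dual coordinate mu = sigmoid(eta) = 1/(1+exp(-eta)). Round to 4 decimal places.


Dual coordinate (expectation parameter) for Bernoulli:
mu = 1/(1+exp(-eta)).
eta = 0.07.
exp(-eta) = exp(-0.07) = 0.932394.
mu = 1/(1+0.932394) = 0.5175

0.5175


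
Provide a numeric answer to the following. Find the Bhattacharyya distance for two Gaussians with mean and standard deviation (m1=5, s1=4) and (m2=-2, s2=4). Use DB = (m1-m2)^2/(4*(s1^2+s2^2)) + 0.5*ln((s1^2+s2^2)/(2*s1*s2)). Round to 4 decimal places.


Bhattacharyya distance between two Gaussians:
DB = (m1-m2)^2/(4*(s1^2+s2^2)) + (1/2)*ln((s1^2+s2^2)/(2*s1*s2)).
(m1-m2)^2 = (7)^2 = 49.
s1^2+s2^2 = 16 + 16 = 32.
term1 = 49/128 = 0.382812.
term2 = 0.5*ln(32/32.0) = 0.0.
DB = 0.382812 + 0.0 = 0.3828

0.3828


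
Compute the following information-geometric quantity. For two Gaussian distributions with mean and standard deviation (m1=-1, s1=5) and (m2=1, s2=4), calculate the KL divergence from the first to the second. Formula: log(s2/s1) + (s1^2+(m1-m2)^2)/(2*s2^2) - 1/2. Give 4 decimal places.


KL divergence between normal distributions:
KL = log(s2/s1) + (s1^2 + (m1-m2)^2)/(2*s2^2) - 1/2.
log(4/5) = -0.223144.
(5^2 + (-1-1)^2)/(2*4^2) = (25 + 4)/32 = 0.90625.
KL = -0.223144 + 0.90625 - 0.5 = 0.1831

0.1831


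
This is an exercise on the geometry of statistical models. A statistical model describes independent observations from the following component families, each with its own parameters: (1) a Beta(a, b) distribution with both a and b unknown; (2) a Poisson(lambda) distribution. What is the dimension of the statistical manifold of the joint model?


The dimension of a statistical manifold equals the number of free
(independent) real parameters of the model. For a product of independent
blocks the parameter counts add.
- Beta (a, b): 2.
- Poisson (lambda): 1.
Total = 2 + 1 = 3.
Dimension = 3

3


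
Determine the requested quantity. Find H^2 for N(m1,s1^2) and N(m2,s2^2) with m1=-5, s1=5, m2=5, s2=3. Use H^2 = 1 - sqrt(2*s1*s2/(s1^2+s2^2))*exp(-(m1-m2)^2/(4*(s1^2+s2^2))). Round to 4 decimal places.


Squared Hellinger distance for Gaussians:
H^2 = 1 - sqrt(2*s1*s2/(s1^2+s2^2)) * exp(-(m1-m2)^2/(4*(s1^2+s2^2))).
s1^2 = 25, s2^2 = 9, s1^2+s2^2 = 34.
sqrt(2*5*3/(34)) = 0.939336.
(m1-m2)^2 = (-10)^2 = 100.
exp(-100/(4*34)) = exp(-0.735294) = 0.479364.
H^2 = 1 - 0.939336*0.479364 = 0.5497

0.5497


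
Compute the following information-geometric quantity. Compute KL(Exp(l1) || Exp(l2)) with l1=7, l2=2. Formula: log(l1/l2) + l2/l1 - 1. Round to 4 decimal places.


KL divergence for exponential family:
KL = log(l1/l2) + l2/l1 - 1.
log(7/2) = 1.252763.
2/7 = 0.285714.
KL = 1.252763 + 0.285714 - 1 = 0.5385

0.5385


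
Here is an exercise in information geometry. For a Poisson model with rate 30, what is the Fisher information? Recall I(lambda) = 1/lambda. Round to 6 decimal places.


Fisher information for Poisson: I(lambda) = 1/lambda.
lambda = 30.
I(lambda) = 1/30 = 0.033333

0.033333


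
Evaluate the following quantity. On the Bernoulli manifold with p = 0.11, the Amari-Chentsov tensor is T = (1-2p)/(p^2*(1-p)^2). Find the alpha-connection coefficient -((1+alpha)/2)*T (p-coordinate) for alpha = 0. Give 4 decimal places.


Skewness (Amari-Chentsov) tensor: T = (1-2p)/(p^2*(1-p)^2).
p = 0.11, 1-2p = 0.78, p^2 = 0.0121, (1-p)^2 = 0.7921.
T = 0.78/(0.0121 * 0.7921) = 81.382161.
In the p-coordinate, Gamma^(alpha) = Gamma^(0) - (alpha/2)*T with Gamma^(0) = (1/2)*g'(p) = -T/2,
so Gamma^(alpha) = -((1+alpha)/2)*T.
alpha = 0, -(1+alpha)/2 = -0.5.
Gamma = -0.5 * 81.382161 = -40.6911

-40.6911


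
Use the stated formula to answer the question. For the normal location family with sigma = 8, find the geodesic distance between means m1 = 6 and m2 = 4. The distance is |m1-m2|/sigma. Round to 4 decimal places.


On the fixed-variance normal subfamily, geodesic distance = |m1-m2|/sigma.
|6 - 4| = 2.
sigma = 8.
d = 2/8 = 0.2500

0.2500


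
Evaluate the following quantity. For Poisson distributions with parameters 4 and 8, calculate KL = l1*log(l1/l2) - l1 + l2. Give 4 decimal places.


KL divergence for Poisson:
KL = l1*log(l1/l2) - l1 + l2.
l1 = 4, l2 = 8.
log(4/8) = -0.693147.
l1*log(l1/l2) = 4 * -0.693147 = -2.772589.
KL = -2.772589 - 4 + 8 = 1.2274

1.2274


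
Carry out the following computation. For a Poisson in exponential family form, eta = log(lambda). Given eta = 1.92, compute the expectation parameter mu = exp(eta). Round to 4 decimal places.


Expectation parameter for Poisson exponential family:
mu = exp(eta).
eta = 1.92.
mu = exp(1.92) = 6.8210

6.8210


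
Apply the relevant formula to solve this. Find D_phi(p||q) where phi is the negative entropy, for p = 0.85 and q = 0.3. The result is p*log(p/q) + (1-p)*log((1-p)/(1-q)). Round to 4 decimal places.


Bregman divergence with negative entropy generator:
D = p*log(p/q) + (1-p)*log((1-p)/(1-q)).
p = 0.85, q = 0.3.
p*log(p/q) = 0.85*log(0.85/0.3) = 0.885236.
(1-p)*log((1-p)/(1-q)) = 0.15*log(0.15/0.7) = -0.231067.
D = 0.885236 + -0.231067 = 0.6542

0.6542


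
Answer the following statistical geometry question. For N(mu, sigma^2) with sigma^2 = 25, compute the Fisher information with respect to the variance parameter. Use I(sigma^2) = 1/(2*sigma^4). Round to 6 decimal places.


Fisher information for variance: I(sigma^2) = 1/(2*sigma^4).
sigma^2 = 25, so sigma^4 = 625.
I = 1/(2*625) = 1/1250 = 0.000800

0.000800


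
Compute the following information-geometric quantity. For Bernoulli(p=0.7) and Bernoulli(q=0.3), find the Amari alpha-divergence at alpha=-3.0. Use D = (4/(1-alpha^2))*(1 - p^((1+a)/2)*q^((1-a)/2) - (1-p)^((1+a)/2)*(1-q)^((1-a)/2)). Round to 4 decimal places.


Amari alpha-divergence:
D = (4/(1-alpha^2))*(1 - p^((1+a)/2)*q^((1-a)/2) - (1-p)^((1+a)/2)*(1-q)^((1-a)/2)).
alpha = -3.0, p = 0.7, q = 0.3.
e1 = (1+alpha)/2 = -1.0, e2 = (1-alpha)/2 = 2.0.
t1 = p^e1 * q^e2 = 0.7^-1.0 * 0.3^2.0 = 0.128571.
t2 = (1-p)^e1 * (1-q)^e2 = 0.3^-1.0 * 0.7^2.0 = 1.633333.
4/(1-alpha^2) = -0.5.
D = -0.5*(1 - 0.128571 - 1.633333) = 0.3810

0.3810


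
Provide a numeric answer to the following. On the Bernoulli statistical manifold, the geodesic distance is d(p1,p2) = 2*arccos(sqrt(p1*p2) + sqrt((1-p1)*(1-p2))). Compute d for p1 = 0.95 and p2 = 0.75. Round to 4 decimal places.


Geodesic distance on Bernoulli manifold:
d(p1,p2) = 2*arccos(sqrt(p1*p2) + sqrt((1-p1)*(1-p2))).
sqrt(p1*p2) = sqrt(0.95*0.75) = 0.844097.
sqrt((1-p1)*(1-p2)) = sqrt(0.05*0.25) = 0.111803.
arg = 0.844097 + 0.111803 = 0.955901.
d = 2*arccos(0.955901) = 0.5962

0.5962


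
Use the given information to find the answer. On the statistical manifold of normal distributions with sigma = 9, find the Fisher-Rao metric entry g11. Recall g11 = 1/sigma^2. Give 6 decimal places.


For the 2-parameter normal family, the Fisher metric has:
  g11 = 1/sigma^2, g22 = 2/sigma^2.
sigma = 9, sigma^2 = 81.
g11 = 0.012346

0.012346


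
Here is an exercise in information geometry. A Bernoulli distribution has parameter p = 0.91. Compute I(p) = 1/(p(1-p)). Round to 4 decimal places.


For Bernoulli(p), Fisher information is I(p) = 1/(p*(1-p)).
p = 0.91, 1-p = 0.09.
p*(1-p) = 0.0819.
I(p) = 1/0.0819 = 12.2100

12.2100


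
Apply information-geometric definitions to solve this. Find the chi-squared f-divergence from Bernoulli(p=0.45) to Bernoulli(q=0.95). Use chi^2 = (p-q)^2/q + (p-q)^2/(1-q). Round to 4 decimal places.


Chi-squared divergence between Bernoulli distributions:
chi^2 = (p-q)^2/q + (p-q)^2/(1-q).
p = 0.45, q = 0.95, p-q = -0.5.
(p-q)^2 = 0.25.
term1 = 0.25/0.95 = 0.263158.
term2 = 0.25/0.05 = 5.0.
chi^2 = 0.263158 + 5.0 = 5.2632

5.2632


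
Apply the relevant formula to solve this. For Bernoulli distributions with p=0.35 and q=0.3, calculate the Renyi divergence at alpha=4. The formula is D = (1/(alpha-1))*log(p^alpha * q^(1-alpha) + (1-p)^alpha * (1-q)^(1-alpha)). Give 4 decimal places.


Renyi divergence of order alpha between Bernoulli distributions:
D = (1/(alpha-1))*log(p^alpha * q^(1-alpha) + (1-p)^alpha * (1-q)^(1-alpha)).
alpha = 4, p = 0.35, q = 0.3.
p^alpha * q^(1-alpha) = 0.35^4 * 0.3^-3 = 0.555787.
(1-p)^alpha * (1-q)^(1-alpha) = 0.65^4 * 0.7^-3 = 0.520426.
sum = 0.555787 + 0.520426 = 1.076213.
D = (1/3)*log(1.076213) = 0.0245

0.0245


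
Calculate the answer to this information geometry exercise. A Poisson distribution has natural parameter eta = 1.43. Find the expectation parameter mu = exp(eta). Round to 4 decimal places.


Expectation parameter for Poisson exponential family:
mu = exp(eta).
eta = 1.43.
mu = exp(1.43) = 4.1787

4.1787


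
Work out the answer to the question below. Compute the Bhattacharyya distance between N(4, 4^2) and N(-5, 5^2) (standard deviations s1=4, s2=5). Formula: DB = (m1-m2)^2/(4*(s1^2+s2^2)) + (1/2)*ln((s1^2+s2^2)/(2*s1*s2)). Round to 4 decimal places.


Bhattacharyya distance between two Gaussians:
DB = (m1-m2)^2/(4*(s1^2+s2^2)) + (1/2)*ln((s1^2+s2^2)/(2*s1*s2)).
(m1-m2)^2 = (9)^2 = 81.
s1^2+s2^2 = 16 + 25 = 41.
term1 = 81/164 = 0.493902.
term2 = 0.5*ln(41/40.0) = 0.012346.
DB = 0.493902 + 0.012346 = 0.5062

0.5062


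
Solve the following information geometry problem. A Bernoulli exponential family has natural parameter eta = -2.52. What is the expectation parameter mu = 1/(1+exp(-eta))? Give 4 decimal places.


Dual coordinate (expectation parameter) for Bernoulli:
mu = 1/(1+exp(-eta)).
eta = -2.52.
exp(-eta) = exp(2.52) = 12.428597.
mu = 1/(1+12.428597) = 0.0745

0.0745


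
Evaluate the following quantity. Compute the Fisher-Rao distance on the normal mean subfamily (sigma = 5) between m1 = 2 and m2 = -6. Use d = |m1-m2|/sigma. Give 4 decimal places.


On the fixed-variance normal subfamily, geodesic distance = |m1-m2|/sigma.
|2 - -6| = 8.
sigma = 5.
d = 8/5 = 1.6000

1.6000


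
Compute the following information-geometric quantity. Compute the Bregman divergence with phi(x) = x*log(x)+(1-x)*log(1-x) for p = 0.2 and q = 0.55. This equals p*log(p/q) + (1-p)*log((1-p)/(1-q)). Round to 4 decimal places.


Bregman divergence with negative entropy generator:
D = p*log(p/q) + (1-p)*log((1-p)/(1-q)).
p = 0.2, q = 0.55.
p*log(p/q) = 0.2*log(0.2/0.55) = -0.20232.
(1-p)*log((1-p)/(1-q)) = 0.8*log(0.8/0.45) = 0.460291.
D = -0.20232 + 0.460291 = 0.2580

0.2580


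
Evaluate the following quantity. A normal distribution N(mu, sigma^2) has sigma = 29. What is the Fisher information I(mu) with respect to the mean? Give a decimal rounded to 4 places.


The Fisher information for the mean of a normal distribution is I(mu) = 1/sigma^2.
sigma = 29, so sigma^2 = 841.
I(mu) = 1/841 = 0.0012

0.0012


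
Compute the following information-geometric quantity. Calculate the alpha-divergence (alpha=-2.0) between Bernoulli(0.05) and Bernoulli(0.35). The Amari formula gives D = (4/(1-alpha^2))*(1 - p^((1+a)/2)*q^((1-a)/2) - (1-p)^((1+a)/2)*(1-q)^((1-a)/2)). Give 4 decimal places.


Amari alpha-divergence:
D = (4/(1-alpha^2))*(1 - p^((1+a)/2)*q^((1-a)/2) - (1-p)^((1+a)/2)*(1-q)^((1-a)/2)).
alpha = -2.0, p = 0.05, q = 0.35.
e1 = (1+alpha)/2 = -0.5, e2 = (1-alpha)/2 = 1.5.
t1 = p^e1 * q^e2 = 0.05^-0.5 * 0.35^1.5 = 0.926013.
t2 = (1-p)^e1 * (1-q)^e2 = 0.95^-0.5 * 0.65^1.5 = 0.537661.
4/(1-alpha^2) = -1.333333.
D = -1.333333*(1 - 0.926013 - 0.537661) = 0.6182

0.6182


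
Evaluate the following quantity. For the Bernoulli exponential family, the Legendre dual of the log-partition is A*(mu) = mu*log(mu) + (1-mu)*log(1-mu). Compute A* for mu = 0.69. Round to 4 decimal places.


Legendre transform for Bernoulli:
A*(mu) = mu*log(mu) + (1-mu)*log(1-mu).
mu = 0.69, 1-mu = 0.31.
mu*log(mu) = 0.69*log(0.69) = -0.256034.
(1-mu)*log(1-mu) = 0.31*log(0.31) = -0.363067.
A* = -0.256034 + -0.363067 = -0.6191

-0.6191


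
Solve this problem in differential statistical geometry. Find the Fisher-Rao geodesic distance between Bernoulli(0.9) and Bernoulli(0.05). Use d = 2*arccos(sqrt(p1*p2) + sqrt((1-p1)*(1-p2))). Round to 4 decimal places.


Geodesic distance on Bernoulli manifold:
d(p1,p2) = 2*arccos(sqrt(p1*p2) + sqrt((1-p1)*(1-p2))).
sqrt(p1*p2) = sqrt(0.9*0.05) = 0.212132.
sqrt((1-p1)*(1-p2)) = sqrt(0.1*0.95) = 0.308221.
arg = 0.212132 + 0.308221 = 0.520353.
d = 2*arccos(0.520353) = 2.0471

2.0471


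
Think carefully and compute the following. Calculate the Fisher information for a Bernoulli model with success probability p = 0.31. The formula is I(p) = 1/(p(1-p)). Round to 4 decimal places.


For Bernoulli(p), Fisher information is I(p) = 1/(p*(1-p)).
p = 0.31, 1-p = 0.69.
p*(1-p) = 0.2139.
I(p) = 1/0.2139 = 4.6751

4.6751


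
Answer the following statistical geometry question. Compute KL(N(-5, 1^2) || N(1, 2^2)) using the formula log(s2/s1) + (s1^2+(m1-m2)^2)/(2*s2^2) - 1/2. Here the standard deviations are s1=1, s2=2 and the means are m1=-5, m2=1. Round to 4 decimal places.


KL divergence between normal distributions:
KL = log(s2/s1) + (s1^2 + (m1-m2)^2)/(2*s2^2) - 1/2.
log(2/1) = 0.693147.
(1^2 + (-5-1)^2)/(2*2^2) = (1 + 36)/8 = 4.625.
KL = 0.693147 + 4.625 - 0.5 = 4.8181

4.8181


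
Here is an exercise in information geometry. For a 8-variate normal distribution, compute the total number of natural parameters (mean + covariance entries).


Exponential family dimension calculation:
For 8-dim MVN: mean has 8 params, covariance has 8*9/2 = 36 unique entries.
Total dim = 8 + 36 = 44.

44


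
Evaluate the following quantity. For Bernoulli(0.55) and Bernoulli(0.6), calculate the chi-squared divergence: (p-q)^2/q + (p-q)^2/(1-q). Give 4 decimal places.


Chi-squared divergence between Bernoulli distributions:
chi^2 = (p-q)^2/q + (p-q)^2/(1-q).
p = 0.55, q = 0.6, p-q = -0.05.
(p-q)^2 = 0.0025.
term1 = 0.0025/0.6 = 0.004167.
term2 = 0.0025/0.4 = 0.00625.
chi^2 = 0.004167 + 0.00625 = 0.0104

0.0104


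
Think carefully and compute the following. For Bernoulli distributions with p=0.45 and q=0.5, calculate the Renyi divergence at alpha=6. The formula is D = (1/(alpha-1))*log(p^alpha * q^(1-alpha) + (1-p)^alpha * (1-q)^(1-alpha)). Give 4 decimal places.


Renyi divergence of order alpha between Bernoulli distributions:
D = (1/(alpha-1))*log(p^alpha * q^(1-alpha) + (1-p)^alpha * (1-q)^(1-alpha)).
alpha = 6, p = 0.45, q = 0.5.
p^alpha * q^(1-alpha) = 0.45^6 * 0.5^-5 = 0.265721.
(1-p)^alpha * (1-q)^(1-alpha) = 0.55^6 * 0.5^-5 = 0.885781.
sum = 0.265721 + 0.885781 = 1.151501.
D = (1/5)*log(1.151501) = 0.0282

0.0282


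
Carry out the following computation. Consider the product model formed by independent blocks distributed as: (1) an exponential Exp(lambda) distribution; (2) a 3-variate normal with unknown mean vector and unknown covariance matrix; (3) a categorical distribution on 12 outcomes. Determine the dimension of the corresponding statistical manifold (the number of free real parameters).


The dimension of a statistical manifold equals the number of free
(independent) real parameters of the model. For a product of independent
blocks the parameter counts add.
- exponential (lambda): 1.
- 3-variate normal: 3 (mean) + 3*4/2 = 6 (symmetric covariance) = 9.
- categorical on 12 outcomes (probabilities sum to 1): 12-1 = 11.
Total = 1 + 9 + 11 = 21.
Dimension = 21

21


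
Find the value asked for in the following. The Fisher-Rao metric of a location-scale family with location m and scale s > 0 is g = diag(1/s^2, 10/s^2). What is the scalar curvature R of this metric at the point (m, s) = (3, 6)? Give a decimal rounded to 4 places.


The metric has the form g = (A dm^2 + B ds^2)/s^2 with A = 1, B = 10.
Substitute u = sqrt(A/B)*m: g = B*(du^2 + ds^2)/s^2, i.e. B times the
Poincare upper half-plane metric, which has constant Gaussian curvature -1.
Scaling a 2D metric by a constant c divides the Gaussian curvature by c,
so K = -1/B = -1/(10) = -0.1000 everywhere (the point (m, s) = (3, 6) is irrelevant:
the curvature is constant).
Scalar curvature in dimension 2: R = 2K = -2/(10) = -0.2000.

-0.2000


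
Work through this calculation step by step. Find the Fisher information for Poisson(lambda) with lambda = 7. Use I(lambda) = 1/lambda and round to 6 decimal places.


Fisher information for Poisson: I(lambda) = 1/lambda.
lambda = 7.
I(lambda) = 1/7 = 0.142857

0.142857


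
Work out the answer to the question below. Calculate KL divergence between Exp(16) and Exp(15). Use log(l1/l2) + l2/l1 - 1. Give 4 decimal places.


KL divergence for exponential family:
KL = log(l1/l2) + l2/l1 - 1.
log(16/15) = 0.064539.
15/16 = 0.9375.
KL = 0.064539 + 0.9375 - 1 = 0.0020

0.0020


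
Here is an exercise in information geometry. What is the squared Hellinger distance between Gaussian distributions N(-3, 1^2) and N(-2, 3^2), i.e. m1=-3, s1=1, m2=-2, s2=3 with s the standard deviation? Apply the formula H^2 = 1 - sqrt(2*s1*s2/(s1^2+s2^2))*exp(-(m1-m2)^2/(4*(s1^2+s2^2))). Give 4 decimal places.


Squared Hellinger distance for Gaussians:
H^2 = 1 - sqrt(2*s1*s2/(s1^2+s2^2)) * exp(-(m1-m2)^2/(4*(s1^2+s2^2))).
s1^2 = 1, s2^2 = 9, s1^2+s2^2 = 10.
sqrt(2*1*3/(10)) = 0.774597.
(m1-m2)^2 = (-1)^2 = 1.
exp(-1/(4*10)) = exp(-0.025) = 0.97531.
H^2 = 1 - 0.774597*0.97531 = 0.2445

0.2445


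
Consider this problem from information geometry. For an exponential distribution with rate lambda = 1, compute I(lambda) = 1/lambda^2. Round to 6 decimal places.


Fisher information for exponential: I(lambda) = 1/lambda^2.
lambda = 1, lambda^2 = 1.
I = 1/1 = 1.000000

1.000000


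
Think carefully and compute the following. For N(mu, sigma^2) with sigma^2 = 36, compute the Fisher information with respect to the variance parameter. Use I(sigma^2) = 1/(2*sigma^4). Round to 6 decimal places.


Fisher information for variance: I(sigma^2) = 1/(2*sigma^4).
sigma^2 = 36, so sigma^4 = 1296.
I = 1/(2*1296) = 1/2592 = 0.000386

0.000386


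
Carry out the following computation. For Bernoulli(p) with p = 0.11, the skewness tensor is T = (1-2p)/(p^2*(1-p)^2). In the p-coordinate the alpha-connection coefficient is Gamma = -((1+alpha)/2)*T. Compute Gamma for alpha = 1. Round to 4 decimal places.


Skewness (Amari-Chentsov) tensor: T = (1-2p)/(p^2*(1-p)^2).
p = 0.11, 1-2p = 0.78, p^2 = 0.0121, (1-p)^2 = 0.7921.
T = 0.78/(0.0121 * 0.7921) = 81.382161.
In the p-coordinate, Gamma^(alpha) = Gamma^(0) - (alpha/2)*T with Gamma^(0) = (1/2)*g'(p) = -T/2,
so Gamma^(alpha) = -((1+alpha)/2)*T.
alpha = 1, -(1+alpha)/2 = -1.0.
Gamma = -1.0 * 81.382161 = -81.3822

-81.3822


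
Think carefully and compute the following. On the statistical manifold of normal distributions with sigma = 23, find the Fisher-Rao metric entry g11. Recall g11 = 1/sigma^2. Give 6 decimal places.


For the 2-parameter normal family, the Fisher metric has:
  g11 = 1/sigma^2, g22 = 2/sigma^2.
sigma = 23, sigma^2 = 529.
g11 = 0.001890

0.001890


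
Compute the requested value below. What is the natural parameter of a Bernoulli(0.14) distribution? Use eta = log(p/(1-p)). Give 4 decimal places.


Natural parameter for Bernoulli: eta = log(p/(1-p)).
p = 0.14, 1-p = 0.86.
p/(1-p) = 0.162791.
eta = log(0.162791) = -1.8153

-1.8153


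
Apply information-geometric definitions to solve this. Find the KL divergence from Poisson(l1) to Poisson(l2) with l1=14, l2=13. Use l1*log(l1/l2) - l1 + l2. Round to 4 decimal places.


KL divergence for Poisson:
KL = l1*log(l1/l2) - l1 + l2.
l1 = 14, l2 = 13.
log(14/13) = 0.074108.
l1*log(l1/l2) = 14 * 0.074108 = 1.037512.
KL = 1.037512 - 14 + 13 = 0.0375

0.0375


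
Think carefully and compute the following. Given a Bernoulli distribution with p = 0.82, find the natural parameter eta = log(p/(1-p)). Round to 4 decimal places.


Natural parameter for Bernoulli: eta = log(p/(1-p)).
p = 0.82, 1-p = 0.18.
p/(1-p) = 4.555556.
eta = log(4.555556) = 1.5163

1.5163


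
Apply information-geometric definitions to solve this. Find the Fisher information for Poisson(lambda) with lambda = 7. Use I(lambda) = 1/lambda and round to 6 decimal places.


Fisher information for Poisson: I(lambda) = 1/lambda.
lambda = 7.
I(lambda) = 1/7 = 0.142857

0.142857


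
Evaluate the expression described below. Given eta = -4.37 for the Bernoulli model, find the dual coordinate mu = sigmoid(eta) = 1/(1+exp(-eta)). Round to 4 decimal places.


Dual coordinate (expectation parameter) for Bernoulli:
mu = 1/(1+exp(-eta)).
eta = -4.37.
exp(-eta) = exp(4.37) = 79.043632.
mu = 1/(1+79.043632) = 0.0125

0.0125


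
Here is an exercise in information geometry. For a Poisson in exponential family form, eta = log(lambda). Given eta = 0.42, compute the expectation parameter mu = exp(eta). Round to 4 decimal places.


Expectation parameter for Poisson exponential family:
mu = exp(eta).
eta = 0.42.
mu = exp(0.42) = 1.5220

1.5220


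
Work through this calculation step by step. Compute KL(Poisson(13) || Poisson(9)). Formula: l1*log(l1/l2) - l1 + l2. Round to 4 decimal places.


KL divergence for Poisson:
KL = l1*log(l1/l2) - l1 + l2.
l1 = 13, l2 = 9.
log(13/9) = 0.367725.
l1*log(l1/l2) = 13 * 0.367725 = 4.780422.
KL = 4.780422 - 13 + 9 = 0.7804

0.7804


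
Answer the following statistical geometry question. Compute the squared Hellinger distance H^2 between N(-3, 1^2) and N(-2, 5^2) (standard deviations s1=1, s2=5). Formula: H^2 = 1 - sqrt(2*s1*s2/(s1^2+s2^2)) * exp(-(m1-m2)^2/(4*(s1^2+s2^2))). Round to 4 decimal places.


Squared Hellinger distance for Gaussians:
H^2 = 1 - sqrt(2*s1*s2/(s1^2+s2^2)) * exp(-(m1-m2)^2/(4*(s1^2+s2^2))).
s1^2 = 1, s2^2 = 25, s1^2+s2^2 = 26.
sqrt(2*1*5/(26)) = 0.620174.
(m1-m2)^2 = (-1)^2 = 1.
exp(-1/(4*26)) = exp(-0.009615) = 0.990431.
H^2 = 1 - 0.620174*0.990431 = 0.3858

0.3858


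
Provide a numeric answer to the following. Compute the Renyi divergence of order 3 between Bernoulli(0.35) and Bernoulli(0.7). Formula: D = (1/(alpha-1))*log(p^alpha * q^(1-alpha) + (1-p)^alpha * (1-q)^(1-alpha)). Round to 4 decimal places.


Renyi divergence of order alpha between Bernoulli distributions:
D = (1/(alpha-1))*log(p^alpha * q^(1-alpha) + (1-p)^alpha * (1-q)^(1-alpha)).
alpha = 3, p = 0.35, q = 0.7.
p^alpha * q^(1-alpha) = 0.35^3 * 0.7^-2 = 0.0875.
(1-p)^alpha * (1-q)^(1-alpha) = 0.65^3 * 0.3^-2 = 3.051389.
sum = 0.0875 + 3.051389 = 3.138889.
D = (1/2)*log(3.138889) = 0.5719

0.5719


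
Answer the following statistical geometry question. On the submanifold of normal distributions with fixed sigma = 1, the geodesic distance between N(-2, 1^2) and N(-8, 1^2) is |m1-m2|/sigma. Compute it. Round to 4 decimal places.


On the fixed-variance normal subfamily, geodesic distance = |m1-m2|/sigma.
|-2 - -8| = 6.
sigma = 1.
d = 6/1 = 6.0000

6.0000


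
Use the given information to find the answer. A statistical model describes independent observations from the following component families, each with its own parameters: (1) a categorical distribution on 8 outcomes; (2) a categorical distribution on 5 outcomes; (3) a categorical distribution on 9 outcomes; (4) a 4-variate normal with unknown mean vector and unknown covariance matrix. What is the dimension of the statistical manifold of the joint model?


The dimension of a statistical manifold equals the number of free
(independent) real parameters of the model. For a product of independent
blocks the parameter counts add.
- categorical on 8 outcomes (probabilities sum to 1): 8-1 = 7.
- categorical on 5 outcomes (probabilities sum to 1): 5-1 = 4.
- categorical on 9 outcomes (probabilities sum to 1): 9-1 = 8.
- 4-variate normal: 4 (mean) + 4*5/2 = 10 (symmetric covariance) = 14.
Total = 7 + 4 + 8 + 14 = 33.
Dimension = 33

33


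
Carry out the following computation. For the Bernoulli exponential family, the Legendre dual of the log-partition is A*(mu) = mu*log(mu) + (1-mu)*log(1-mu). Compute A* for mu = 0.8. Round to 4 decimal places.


Legendre transform for Bernoulli:
A*(mu) = mu*log(mu) + (1-mu)*log(1-mu).
mu = 0.8, 1-mu = 0.2.
mu*log(mu) = 0.8*log(0.8) = -0.178515.
(1-mu)*log(1-mu) = 0.2*log(0.2) = -0.321888.
A* = -0.178515 + -0.321888 = -0.5004

-0.5004


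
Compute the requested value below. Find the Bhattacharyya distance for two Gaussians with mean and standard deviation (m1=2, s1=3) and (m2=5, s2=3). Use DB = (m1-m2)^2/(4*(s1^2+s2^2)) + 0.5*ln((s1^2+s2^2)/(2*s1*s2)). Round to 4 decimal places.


Bhattacharyya distance between two Gaussians:
DB = (m1-m2)^2/(4*(s1^2+s2^2)) + (1/2)*ln((s1^2+s2^2)/(2*s1*s2)).
(m1-m2)^2 = (-3)^2 = 9.
s1^2+s2^2 = 9 + 9 = 18.
term1 = 9/72 = 0.125.
term2 = 0.5*ln(18/18.0) = 0.0.
DB = 0.125 + 0.0 = 0.1250

0.1250


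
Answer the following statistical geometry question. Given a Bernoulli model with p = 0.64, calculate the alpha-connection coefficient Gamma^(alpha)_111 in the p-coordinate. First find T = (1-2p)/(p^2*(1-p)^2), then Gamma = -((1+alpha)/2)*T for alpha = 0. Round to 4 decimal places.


Skewness (Amari-Chentsov) tensor: T = (1-2p)/(p^2*(1-p)^2).
p = 0.64, 1-2p = -0.28, p^2 = 0.4096, (1-p)^2 = 0.1296.
T = -0.28/(0.4096 * 0.1296) = -5.274643.
In the p-coordinate, Gamma^(alpha) = Gamma^(0) - (alpha/2)*T with Gamma^(0) = (1/2)*g'(p) = -T/2,
so Gamma^(alpha) = -((1+alpha)/2)*T.
alpha = 0, -(1+alpha)/2 = -0.5.
Gamma = -0.5 * -5.274643 = 2.6373

2.6373


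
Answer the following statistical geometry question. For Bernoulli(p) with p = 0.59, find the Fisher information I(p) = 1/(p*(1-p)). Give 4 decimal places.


For Bernoulli(p), Fisher information is I(p) = 1/(p*(1-p)).
p = 0.59, 1-p = 0.41.
p*(1-p) = 0.2419.
I(p) = 1/0.2419 = 4.1339

4.1339


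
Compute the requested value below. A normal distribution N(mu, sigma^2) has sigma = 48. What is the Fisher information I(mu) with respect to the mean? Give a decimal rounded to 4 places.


The Fisher information for the mean of a normal distribution is I(mu) = 1/sigma^2.
sigma = 48, so sigma^2 = 2304.
I(mu) = 1/2304 = 0.0004

0.0004


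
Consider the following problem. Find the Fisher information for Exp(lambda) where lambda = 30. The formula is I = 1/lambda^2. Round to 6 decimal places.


Fisher information for exponential: I(lambda) = 1/lambda^2.
lambda = 30, lambda^2 = 900.
I = 1/900 = 0.001111

0.001111


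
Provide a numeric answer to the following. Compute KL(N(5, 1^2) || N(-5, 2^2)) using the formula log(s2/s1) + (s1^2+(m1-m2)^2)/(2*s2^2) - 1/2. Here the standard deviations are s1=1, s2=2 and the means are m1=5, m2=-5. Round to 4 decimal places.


KL divergence between normal distributions:
KL = log(s2/s1) + (s1^2 + (m1-m2)^2)/(2*s2^2) - 1/2.
log(2/1) = 0.693147.
(1^2 + (5--5)^2)/(2*2^2) = (1 + 100)/8 = 12.625.
KL = 0.693147 + 12.625 - 0.5 = 12.8181

12.8181


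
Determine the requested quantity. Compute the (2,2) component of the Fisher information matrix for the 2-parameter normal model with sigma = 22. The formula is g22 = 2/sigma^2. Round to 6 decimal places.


For the 2-parameter normal family, the Fisher metric has:
  g11 = 1/sigma^2, g22 = 2/sigma^2.
sigma = 22, sigma^2 = 484.
g22 = 0.004132

0.004132
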